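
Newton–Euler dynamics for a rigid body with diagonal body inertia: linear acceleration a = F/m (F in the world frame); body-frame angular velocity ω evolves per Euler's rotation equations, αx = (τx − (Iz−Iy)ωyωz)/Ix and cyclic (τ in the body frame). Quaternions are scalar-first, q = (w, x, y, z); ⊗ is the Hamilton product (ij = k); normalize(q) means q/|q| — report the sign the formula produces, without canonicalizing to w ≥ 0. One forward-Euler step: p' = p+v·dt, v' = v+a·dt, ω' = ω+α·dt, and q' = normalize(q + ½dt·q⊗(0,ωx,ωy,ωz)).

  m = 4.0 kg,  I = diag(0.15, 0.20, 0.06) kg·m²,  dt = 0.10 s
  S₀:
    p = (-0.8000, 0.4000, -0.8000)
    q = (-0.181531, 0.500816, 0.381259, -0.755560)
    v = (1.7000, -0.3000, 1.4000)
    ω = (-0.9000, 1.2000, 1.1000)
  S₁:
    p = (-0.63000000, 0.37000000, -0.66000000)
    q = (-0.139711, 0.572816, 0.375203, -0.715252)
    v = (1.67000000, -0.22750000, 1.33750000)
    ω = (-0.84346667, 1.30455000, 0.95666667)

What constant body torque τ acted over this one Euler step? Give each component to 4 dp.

τ = (-0.1000, 0.1200, -0.1400)

rate change Δω = (0.05653333, 0.10455000, -0.14333333)
precession coupling = (-0.1848, -0.0891, -0.0540)
applied torque τ = (-0.1000, 0.1200, -0.1400)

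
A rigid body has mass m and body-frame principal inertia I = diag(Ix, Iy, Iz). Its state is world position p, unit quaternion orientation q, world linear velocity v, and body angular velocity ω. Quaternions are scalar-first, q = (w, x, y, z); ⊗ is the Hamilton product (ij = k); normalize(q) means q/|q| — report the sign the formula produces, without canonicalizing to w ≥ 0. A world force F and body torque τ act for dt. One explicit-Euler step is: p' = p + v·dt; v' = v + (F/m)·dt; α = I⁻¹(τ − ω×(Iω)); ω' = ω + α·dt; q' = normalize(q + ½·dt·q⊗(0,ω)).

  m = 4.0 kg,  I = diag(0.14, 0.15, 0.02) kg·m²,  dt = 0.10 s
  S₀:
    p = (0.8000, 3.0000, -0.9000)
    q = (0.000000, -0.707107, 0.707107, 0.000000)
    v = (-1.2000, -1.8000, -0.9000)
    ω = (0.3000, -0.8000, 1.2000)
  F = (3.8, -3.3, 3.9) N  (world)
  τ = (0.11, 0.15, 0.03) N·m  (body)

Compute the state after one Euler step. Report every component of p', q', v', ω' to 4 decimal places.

p' = (0.6800, 2.8200, -0.9900)
q' = (0.0388, -0.6629, 0.7475, 0.0176)
v' = (-1.1050, -1.8825, -0.8025)
ω' = (0.2894, -0.7288, 1.3620)

linear accel F/m = (0.9500, -0.8250, 0.9750)
p' = p + v·dt = (0.6800, 2.8200, -0.9900)
v' = v + a·dt = (-1.1050, -1.8825, -0.8025)
angular accel α = (-0.1057, 0.7120, 1.6200)
new body rate ω' = (0.2894, -0.7288, 1.3620)
2q̇ = q⊗(0,ω) = (0.7778177, 0.8485284, 0.8485284, 0.3535535)
q + ½dt·q⊗(0,ω), renormalized = (0.0388, -0.6629, 0.7475, 0.0176)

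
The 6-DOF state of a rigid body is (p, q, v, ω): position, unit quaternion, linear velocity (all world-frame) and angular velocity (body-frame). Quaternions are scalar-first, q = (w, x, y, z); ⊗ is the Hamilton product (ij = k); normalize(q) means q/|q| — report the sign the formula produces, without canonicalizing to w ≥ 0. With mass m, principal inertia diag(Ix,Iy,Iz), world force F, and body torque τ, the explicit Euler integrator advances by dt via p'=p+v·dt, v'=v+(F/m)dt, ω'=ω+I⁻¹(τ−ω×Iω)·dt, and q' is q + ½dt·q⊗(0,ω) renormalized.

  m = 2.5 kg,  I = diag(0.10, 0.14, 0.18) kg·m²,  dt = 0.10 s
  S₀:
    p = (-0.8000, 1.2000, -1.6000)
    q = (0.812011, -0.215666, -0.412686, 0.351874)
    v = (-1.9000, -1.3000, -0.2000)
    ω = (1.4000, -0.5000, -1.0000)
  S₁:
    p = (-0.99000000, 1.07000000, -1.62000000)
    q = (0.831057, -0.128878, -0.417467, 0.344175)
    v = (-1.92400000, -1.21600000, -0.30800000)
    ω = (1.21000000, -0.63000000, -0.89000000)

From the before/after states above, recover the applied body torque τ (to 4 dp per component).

τ = (-0.1700, -0.0700, 0.1700)

Δω = ω₁−ω₀ = (-0.19000000, -0.13000000, 0.11000000)
precession coupling = (0.0200, 0.1120, -0.0280)
applied torque τ = (-0.1700, -0.0700, 0.1700)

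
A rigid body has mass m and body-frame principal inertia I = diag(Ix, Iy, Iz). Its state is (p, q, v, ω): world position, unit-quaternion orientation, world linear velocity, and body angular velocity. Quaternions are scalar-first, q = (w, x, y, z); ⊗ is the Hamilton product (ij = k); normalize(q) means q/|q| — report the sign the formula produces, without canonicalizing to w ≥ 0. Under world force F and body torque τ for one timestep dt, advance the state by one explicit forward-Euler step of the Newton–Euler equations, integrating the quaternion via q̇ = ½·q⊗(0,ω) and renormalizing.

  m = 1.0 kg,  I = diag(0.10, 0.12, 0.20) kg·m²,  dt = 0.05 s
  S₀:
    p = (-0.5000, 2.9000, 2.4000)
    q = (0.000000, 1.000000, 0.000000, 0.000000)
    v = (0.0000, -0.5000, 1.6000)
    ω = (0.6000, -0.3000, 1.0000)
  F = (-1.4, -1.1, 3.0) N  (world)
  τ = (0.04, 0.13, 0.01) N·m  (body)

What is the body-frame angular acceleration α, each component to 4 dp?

gyro term ω×Iω = (-0.0240, -0.0600, -0.0036)
(τ − ω×Iω)/I = (0.6400, 1.5833, 0.0680)

α = (0.6400, 1.5833, 0.0680)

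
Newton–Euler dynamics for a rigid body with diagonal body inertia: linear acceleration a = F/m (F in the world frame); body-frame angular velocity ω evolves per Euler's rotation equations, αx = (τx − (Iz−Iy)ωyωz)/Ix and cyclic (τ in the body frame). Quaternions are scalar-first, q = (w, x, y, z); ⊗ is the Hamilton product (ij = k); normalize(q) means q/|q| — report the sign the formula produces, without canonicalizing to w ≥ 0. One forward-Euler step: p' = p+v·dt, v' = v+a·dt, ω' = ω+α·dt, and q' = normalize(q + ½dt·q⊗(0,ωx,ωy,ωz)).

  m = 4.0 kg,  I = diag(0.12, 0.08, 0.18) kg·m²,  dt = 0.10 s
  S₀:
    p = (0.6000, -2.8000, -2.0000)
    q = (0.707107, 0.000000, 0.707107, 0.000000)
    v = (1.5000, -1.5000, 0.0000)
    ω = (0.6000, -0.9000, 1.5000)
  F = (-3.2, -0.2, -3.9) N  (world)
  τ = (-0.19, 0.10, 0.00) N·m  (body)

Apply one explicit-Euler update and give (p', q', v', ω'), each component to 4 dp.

p' = (0.7500, -2.9500, -2.0000)
q' = (0.7358, 0.0739, 0.6724, 0.0317)
v' = (1.4200, -1.5050, -0.0975)
ω' = (0.5542, -0.7075, 1.4880)

α = I⁻¹(τ − ω×Iω) = (-0.4583, 1.9250, -0.1200)
ω + α·dt = (0.5542, -0.7075, 1.4880)
q⊗(0,ω) = (0.6363963, 1.4849247, -0.6363963, 0.6363963)
q + ½dt·q⊗(0,ω), renormalized = (0.7358, 0.0739, 0.6724, 0.0317)
p' = p + v·dt = (0.7500, -2.9500, -2.0000)
v + (F/m)dt = (1.4200, -1.5050, -0.0975)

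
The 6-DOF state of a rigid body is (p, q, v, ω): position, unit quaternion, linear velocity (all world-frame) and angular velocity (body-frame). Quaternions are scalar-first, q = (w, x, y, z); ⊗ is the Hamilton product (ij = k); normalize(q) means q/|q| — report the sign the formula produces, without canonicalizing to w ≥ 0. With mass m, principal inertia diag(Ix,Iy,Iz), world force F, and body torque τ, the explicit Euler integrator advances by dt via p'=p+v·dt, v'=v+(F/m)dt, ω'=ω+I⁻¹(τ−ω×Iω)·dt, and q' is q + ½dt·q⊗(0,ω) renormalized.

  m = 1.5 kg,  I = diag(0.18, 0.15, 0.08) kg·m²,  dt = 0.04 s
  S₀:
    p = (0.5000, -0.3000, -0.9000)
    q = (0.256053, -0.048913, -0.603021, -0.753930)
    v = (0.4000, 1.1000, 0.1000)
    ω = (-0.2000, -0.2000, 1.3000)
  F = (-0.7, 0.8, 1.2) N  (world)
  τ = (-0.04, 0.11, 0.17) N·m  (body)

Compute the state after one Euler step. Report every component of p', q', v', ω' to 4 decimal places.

angular accel α = (-0.3233, 0.9067, 2.1400)
ω' = ω + α·dt = (-0.2129, -0.1637, 1.3856)
Hamilton product q⊗(0,ω) = (0.8497222, -0.9859239, 0.1631623, 0.2220473)
q + ½dt·q⊗(0,ω), renormalized = (0.2730, -0.0686, -0.5995, -0.7492)
a = (-0.4667, 0.5333, 0.8000)
p + v·dt = (0.5160, -0.2560, -0.8960)
v + (F/m)dt = (0.3813, 1.1213, 0.1320)

p' = (0.5160, -0.2560, -0.8960)
q' = (0.2730, -0.0686, -0.5995, -0.7492)
v' = (0.3813, 1.1213, 0.1320)
ω' = (-0.2129, -0.1637, 1.3856)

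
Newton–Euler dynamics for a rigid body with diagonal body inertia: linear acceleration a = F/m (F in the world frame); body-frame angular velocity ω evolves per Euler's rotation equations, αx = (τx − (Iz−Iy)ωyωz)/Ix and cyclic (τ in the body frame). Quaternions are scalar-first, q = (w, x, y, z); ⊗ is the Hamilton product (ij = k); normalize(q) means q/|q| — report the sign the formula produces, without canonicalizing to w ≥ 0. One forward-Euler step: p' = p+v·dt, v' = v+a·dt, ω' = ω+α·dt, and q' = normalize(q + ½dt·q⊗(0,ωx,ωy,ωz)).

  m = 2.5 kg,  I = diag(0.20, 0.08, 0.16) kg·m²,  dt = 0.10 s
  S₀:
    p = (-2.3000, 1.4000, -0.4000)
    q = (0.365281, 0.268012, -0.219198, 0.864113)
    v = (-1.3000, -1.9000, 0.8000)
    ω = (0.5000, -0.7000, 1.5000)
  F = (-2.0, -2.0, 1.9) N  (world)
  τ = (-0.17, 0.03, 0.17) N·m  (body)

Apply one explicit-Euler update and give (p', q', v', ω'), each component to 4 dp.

linear accel F/m = (-0.8000, -0.8000, 0.7600)
p' = p + v·dt = (-2.4300, 1.2100, -0.3200)
new velocity v' = (-1.3800, -1.9800, 0.8760)
precession coupling ω×(Iω) = (-0.0840, 0.0300, 0.0420)
(τ − ω×Iω)/I = (-0.4300, 0.0000, 0.8000)
ω + α·dt = (0.4570, -0.7000, 1.5800)
2q̇ = q⊗(0,ω) = (-1.5836141, 0.4587226, -0.2256582, 0.4699121)
q' = normalize(q + ½dt·q⊗(0,ω)) = (0.2850, 0.2899, -0.2296, 0.8843)

p' = (-2.4300, 1.2100, -0.3200)
q' = (0.2850, 0.2899, -0.2296, 0.8843)
v' = (-1.3800, -1.9800, 0.8760)
ω' = (0.4570, -0.7000, 1.5800)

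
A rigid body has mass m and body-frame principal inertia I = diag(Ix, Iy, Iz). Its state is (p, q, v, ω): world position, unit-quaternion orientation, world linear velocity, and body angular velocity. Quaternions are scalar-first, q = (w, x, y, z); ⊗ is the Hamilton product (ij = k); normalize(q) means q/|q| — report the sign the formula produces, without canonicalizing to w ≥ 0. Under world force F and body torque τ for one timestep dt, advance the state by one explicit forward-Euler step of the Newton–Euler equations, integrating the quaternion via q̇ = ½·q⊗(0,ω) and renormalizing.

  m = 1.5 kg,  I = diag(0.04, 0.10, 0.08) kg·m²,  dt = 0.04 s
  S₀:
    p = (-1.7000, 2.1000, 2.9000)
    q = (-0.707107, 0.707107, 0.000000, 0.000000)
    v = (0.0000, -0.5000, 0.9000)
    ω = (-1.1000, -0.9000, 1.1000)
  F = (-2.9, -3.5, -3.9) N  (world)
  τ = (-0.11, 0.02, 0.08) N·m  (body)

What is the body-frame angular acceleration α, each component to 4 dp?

α = (-3.2450, -0.2840, 0.2575)

precession coupling ω×(Iω) = (0.0198, 0.0484, 0.0594)
(τ − ω×Iω)/I = (-3.2450, -0.2840, 0.2575)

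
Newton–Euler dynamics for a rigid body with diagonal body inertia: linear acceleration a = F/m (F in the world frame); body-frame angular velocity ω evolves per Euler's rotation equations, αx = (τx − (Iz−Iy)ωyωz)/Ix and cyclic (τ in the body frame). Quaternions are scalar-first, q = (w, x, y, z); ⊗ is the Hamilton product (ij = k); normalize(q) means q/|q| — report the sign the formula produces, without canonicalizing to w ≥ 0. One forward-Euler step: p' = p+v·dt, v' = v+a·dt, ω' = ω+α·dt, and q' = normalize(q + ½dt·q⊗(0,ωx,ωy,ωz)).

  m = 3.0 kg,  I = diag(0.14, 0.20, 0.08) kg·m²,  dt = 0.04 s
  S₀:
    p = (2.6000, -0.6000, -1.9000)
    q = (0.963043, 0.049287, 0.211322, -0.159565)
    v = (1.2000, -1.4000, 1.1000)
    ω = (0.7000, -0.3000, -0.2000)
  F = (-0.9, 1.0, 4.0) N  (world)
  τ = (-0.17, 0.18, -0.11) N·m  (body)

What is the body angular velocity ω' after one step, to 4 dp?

ω' = (0.6535, -0.2623, -0.2487)

precession coupling ω×(Iω) = (-0.0072, -0.0084, -0.0126)
α = I⁻¹(τ − ω×Iω) = (-1.1629, 0.9420, -1.2175)
ω' = ω + α·dt = (0.6535, -0.2623, -0.2487)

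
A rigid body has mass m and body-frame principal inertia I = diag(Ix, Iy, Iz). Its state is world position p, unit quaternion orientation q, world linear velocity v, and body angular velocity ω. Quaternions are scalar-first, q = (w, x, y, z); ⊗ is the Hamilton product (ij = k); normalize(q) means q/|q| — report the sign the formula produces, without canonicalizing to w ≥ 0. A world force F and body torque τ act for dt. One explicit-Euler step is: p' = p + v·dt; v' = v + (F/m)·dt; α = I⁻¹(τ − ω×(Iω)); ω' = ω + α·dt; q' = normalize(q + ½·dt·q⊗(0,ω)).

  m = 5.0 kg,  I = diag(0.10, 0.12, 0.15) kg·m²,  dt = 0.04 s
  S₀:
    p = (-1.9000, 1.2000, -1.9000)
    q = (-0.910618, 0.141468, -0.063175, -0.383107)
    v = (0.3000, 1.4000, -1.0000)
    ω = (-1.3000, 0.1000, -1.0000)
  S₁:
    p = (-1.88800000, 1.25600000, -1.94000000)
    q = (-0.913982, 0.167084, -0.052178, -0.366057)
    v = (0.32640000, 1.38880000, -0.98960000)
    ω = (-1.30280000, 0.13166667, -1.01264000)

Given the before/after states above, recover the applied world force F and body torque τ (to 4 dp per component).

F = (3.3000, -1.4000, 1.3000)
τ = (-0.0100, 0.0300, -0.0500)

Δv = v₁−v₀ = (0.02640000, -0.01120000, 0.01040000)
m·(v₁−v₀)/dt = (3.3000, -1.4000, 1.3000)
ω₁ − ω₀ = (-0.00280000, 0.03166667, -0.01264000)
I·α + gyro = (-0.0100, 0.0300, -0.0500)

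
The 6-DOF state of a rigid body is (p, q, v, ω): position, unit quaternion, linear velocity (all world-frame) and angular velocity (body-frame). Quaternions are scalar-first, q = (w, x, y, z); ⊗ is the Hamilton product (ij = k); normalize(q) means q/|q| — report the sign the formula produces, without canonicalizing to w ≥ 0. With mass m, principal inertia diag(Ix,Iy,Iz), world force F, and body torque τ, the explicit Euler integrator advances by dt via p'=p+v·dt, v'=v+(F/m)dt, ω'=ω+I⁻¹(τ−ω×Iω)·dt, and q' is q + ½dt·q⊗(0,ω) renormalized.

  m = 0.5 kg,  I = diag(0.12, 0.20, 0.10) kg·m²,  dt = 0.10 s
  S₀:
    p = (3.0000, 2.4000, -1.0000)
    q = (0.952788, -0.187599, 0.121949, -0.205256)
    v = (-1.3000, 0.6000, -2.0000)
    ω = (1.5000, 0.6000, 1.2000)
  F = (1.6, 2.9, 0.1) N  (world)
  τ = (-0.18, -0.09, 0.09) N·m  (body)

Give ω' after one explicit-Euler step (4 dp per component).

ω×(Iω) gyroscopic = (-0.0720, 0.0360, 0.0720)
(τ − ω×Iω)/I = (-0.9000, -0.6300, 0.1800)
new body rate ω' = (1.4100, 0.5370, 1.2180)

ω' = (1.4100, 0.5370, 1.2180)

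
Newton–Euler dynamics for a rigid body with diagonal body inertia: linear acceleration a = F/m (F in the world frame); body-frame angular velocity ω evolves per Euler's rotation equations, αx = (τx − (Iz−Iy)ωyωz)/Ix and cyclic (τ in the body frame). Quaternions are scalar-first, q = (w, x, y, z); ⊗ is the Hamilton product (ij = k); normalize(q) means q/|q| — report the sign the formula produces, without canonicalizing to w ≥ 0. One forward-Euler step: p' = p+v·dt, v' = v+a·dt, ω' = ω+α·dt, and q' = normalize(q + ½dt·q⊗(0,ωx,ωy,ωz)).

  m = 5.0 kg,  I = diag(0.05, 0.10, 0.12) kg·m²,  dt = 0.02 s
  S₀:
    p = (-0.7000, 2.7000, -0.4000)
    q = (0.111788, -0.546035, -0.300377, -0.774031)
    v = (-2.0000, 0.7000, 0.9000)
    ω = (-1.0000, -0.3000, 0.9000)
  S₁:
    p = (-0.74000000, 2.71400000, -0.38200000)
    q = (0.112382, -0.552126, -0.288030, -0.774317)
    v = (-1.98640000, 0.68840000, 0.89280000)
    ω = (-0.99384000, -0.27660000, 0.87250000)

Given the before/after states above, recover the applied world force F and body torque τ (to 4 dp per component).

ω₁ − ω₀ = (0.00616000, 0.02340000, -0.02750000)
I·α + gyro = (0.0100, 0.1800, -0.1500)
Δv = v₁−v₀ = (0.01360000, -0.01160000, -0.00720000)
m·(v₁−v₀)/dt = (3.4000, -2.9000, -1.8000)

F = (3.4000, -2.9000, -1.8000)
τ = (0.0100, 0.1800, -0.1500)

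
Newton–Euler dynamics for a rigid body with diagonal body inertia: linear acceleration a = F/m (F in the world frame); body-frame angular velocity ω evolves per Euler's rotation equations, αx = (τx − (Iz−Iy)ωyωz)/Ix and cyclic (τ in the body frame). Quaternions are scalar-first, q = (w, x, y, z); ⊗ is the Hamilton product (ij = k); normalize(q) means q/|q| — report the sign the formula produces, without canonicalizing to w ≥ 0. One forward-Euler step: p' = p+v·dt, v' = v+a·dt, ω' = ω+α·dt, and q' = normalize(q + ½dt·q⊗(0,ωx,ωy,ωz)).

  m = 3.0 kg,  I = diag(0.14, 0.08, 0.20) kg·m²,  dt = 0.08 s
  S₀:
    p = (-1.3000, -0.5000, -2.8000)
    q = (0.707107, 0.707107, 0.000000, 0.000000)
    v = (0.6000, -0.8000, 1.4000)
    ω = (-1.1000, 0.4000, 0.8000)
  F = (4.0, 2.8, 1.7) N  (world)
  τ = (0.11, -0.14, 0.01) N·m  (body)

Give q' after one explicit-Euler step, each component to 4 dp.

2q̇ = q⊗(0,ω) = (0.7778177, -0.7778177, -0.2828428, 0.8485284)
q + ½dt·q⊗(0,ω), renormalized = (0.7370, 0.6749, -0.0113, 0.0339)

q' = (0.7370, 0.6749, -0.0113, 0.0339)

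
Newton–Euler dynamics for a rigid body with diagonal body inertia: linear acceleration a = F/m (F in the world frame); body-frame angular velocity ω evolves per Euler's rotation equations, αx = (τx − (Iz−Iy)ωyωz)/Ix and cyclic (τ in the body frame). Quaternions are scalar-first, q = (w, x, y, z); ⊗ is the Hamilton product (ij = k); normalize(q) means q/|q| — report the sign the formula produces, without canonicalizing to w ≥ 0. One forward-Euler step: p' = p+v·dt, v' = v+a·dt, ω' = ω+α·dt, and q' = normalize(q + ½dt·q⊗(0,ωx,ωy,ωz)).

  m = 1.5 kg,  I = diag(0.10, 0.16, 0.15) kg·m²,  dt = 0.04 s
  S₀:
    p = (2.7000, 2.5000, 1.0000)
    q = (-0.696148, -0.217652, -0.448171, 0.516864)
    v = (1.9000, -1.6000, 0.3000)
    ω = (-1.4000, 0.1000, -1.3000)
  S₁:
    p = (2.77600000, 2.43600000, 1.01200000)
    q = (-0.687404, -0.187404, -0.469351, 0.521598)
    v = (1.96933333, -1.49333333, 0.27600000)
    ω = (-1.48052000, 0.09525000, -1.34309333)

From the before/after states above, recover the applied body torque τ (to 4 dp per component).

Δω = ω₁−ω₀ = (-0.08052000, -0.00475000, -0.04309333)
ω₀×(Iω₀) = (0.0013, -0.0910, -0.0084)
τ = I·(Δω/dt) + ω₀×(Iω₀) = (-0.2000, -0.1100, -0.1700)

τ = (-0.2000, -0.1100, -0.1700)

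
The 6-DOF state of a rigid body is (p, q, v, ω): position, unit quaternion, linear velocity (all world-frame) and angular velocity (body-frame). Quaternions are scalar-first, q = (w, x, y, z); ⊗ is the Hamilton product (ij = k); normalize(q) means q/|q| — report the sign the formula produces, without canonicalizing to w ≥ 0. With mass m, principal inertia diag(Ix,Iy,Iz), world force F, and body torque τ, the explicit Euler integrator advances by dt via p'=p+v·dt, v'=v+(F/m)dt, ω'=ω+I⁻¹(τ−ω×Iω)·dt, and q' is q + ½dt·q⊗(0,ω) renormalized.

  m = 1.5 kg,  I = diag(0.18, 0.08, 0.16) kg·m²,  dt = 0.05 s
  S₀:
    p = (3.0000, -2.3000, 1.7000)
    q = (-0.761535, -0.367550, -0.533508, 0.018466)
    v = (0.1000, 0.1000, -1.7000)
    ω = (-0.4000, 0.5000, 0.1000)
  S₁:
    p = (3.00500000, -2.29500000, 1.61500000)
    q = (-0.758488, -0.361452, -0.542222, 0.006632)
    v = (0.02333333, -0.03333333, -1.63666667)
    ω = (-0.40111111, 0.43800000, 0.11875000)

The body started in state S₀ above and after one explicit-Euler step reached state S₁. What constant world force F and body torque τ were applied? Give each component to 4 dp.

rate change Δω = (-0.00111111, -0.06200000, 0.01875000)
precession coupling = (0.0040, -0.0008, 0.0200)
I·α + gyro = (0.0000, -0.1000, 0.0800)
velocity change Δv = (-0.07666667, -0.13333333, 0.06333333)
F = m·Δv/dt = (-2.3000, -4.0000, 1.9000)

F = (-2.3000, -4.0000, 1.9000)
τ = (0.0000, -0.1000, 0.0800)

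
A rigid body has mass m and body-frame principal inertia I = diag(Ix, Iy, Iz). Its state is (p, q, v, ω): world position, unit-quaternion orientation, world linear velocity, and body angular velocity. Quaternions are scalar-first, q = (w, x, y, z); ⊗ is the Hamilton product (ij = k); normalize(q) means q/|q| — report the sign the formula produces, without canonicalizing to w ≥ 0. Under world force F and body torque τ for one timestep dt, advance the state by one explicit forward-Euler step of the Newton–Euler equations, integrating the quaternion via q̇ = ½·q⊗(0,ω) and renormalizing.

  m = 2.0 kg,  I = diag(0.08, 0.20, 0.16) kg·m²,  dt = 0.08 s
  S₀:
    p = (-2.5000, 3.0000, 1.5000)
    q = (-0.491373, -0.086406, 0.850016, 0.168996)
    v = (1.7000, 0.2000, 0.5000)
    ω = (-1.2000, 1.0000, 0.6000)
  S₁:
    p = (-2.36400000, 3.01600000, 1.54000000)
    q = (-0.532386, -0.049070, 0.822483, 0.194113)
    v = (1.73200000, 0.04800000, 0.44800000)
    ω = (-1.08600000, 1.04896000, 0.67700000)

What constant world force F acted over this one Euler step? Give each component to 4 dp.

F = (0.8000, -3.8000, -1.3000)

velocity change Δv = (0.03200000, -0.15200000, -0.05200000)
F = m·Δv/dt = (0.8000, -3.8000, -1.3000)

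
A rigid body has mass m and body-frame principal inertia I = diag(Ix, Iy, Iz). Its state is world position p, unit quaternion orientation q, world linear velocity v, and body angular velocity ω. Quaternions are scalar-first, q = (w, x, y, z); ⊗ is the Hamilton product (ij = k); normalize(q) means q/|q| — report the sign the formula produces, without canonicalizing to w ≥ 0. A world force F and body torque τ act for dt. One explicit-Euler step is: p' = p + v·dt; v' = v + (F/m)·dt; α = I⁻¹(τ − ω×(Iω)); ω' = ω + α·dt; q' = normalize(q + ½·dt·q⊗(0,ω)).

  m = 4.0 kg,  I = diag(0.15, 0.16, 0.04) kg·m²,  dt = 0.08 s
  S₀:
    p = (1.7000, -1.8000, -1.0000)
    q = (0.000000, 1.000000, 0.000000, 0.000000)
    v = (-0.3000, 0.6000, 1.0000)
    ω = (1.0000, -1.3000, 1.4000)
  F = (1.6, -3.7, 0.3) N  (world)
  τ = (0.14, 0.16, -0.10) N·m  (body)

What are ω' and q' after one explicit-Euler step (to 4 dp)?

ω×(Iω) gyroscopic = (0.2184, 0.1540, -0.0130)
(τ − ω×Iω)/I = (-0.5227, 0.0375, -2.1750)
ω' = ω + α·dt = (0.9582, -1.2970, 1.2260)
Hamilton product q⊗(0,ω) = (-1.0000000, 0.0000000, -1.4000000, -1.3000000)
q' = normalize(q + ½dt·q⊗(0,ω)) = (-0.0399, 0.9963, -0.0558, -0.0518)

ω' = (0.9582, -1.2970, 1.2260)
q' = (-0.0399, 0.9963, -0.0558, -0.0518)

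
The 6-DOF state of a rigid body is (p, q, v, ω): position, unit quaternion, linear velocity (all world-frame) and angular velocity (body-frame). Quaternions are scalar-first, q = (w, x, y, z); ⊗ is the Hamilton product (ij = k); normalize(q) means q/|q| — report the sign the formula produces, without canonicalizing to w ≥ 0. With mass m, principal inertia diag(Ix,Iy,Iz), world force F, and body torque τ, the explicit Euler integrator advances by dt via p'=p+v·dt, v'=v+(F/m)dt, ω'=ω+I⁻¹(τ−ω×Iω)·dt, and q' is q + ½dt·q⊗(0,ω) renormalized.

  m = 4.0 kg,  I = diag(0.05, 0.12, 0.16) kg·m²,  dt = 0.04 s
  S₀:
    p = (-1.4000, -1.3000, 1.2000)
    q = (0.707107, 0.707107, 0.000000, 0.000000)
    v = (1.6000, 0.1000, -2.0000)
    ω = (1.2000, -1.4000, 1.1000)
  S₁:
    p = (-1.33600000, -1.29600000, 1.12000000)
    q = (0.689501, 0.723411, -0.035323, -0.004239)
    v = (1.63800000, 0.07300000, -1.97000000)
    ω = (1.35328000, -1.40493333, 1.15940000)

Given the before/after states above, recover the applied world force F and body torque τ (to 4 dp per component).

ω₁ − ω₀ = (0.15328000, -0.00493333, 0.05940000)
precession coupling = (-0.0616, -0.1452, -0.1176)
applied torque τ = (0.1300, -0.1600, 0.1200)
v₁ − v₀ = (0.03800000, -0.02700000, 0.03000000)
applied force F = (3.8000, -2.7000, 3.0000)

F = (3.8000, -2.7000, 3.0000)
τ = (0.1300, -0.1600, 0.1200)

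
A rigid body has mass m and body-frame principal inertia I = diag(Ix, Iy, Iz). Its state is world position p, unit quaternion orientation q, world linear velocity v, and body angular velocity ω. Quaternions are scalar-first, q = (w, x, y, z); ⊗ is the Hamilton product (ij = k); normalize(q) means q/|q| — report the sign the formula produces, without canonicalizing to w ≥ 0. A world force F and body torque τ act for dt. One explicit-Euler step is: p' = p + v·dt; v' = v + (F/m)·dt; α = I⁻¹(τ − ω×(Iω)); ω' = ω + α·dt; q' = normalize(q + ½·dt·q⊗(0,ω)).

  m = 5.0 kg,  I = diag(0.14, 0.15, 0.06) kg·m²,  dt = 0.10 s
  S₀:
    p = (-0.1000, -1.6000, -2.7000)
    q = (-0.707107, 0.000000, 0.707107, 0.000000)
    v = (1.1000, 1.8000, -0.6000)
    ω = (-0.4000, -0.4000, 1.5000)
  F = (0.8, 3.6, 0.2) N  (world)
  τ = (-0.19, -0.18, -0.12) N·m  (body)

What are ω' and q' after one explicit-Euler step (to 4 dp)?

gyro term ω×Iω = (0.0540, -0.0480, 0.0016)
angular accel α = (-1.7429, -0.8800, -2.0267)
ω + α·dt = (-0.5743, -0.4880, 1.2973)
q⊗(0,ω) = (0.2828428, 1.3435033, 0.2828428, -0.7778177)
q' = normalize(q + ½dt·q⊗(0,ω)) = (-0.6907, 0.0670, 0.7189, -0.0388)

ω' = (-0.5743, -0.4880, 1.2973)
q' = (-0.6907, 0.0670, 0.7189, -0.0388)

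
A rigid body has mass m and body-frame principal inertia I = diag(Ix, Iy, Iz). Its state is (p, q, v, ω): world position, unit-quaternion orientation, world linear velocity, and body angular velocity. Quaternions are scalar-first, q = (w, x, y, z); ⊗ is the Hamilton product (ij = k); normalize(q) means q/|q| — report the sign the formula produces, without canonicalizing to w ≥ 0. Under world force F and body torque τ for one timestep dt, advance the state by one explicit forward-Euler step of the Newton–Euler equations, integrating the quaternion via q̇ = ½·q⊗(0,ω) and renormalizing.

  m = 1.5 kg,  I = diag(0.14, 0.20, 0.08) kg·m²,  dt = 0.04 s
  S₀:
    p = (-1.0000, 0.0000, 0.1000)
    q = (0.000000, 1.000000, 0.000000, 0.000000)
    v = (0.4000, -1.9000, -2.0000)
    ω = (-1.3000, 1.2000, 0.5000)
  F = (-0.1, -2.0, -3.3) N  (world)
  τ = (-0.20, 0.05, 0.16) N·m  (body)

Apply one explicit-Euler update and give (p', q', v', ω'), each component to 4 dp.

p' = (-0.9840, -0.0760, 0.0200)
q' = (0.0260, 0.9993, -0.0100, 0.0240)
v' = (0.3973, -1.9533, -2.0880)
ω' = (-1.3366, 1.2178, 0.6268)

linear accel F/m = (-0.0667, -1.3333, -2.2000)
p' = p + v·dt = (-0.9840, -0.0760, 0.0200)
v' = v + a·dt = (0.3973, -1.9533, -2.0880)
(τ − ω×Iω)/I = (-0.9143, 0.4450, 3.1700)
new body rate ω' = (-1.3366, 1.2178, 0.6268)
2q̇ = q⊗(0,ω) = (1.3000000, 0.0000000, -0.5000000, 1.2000000)
updated quaternion q' = (0.0260, 0.9993, -0.0100, 0.0240)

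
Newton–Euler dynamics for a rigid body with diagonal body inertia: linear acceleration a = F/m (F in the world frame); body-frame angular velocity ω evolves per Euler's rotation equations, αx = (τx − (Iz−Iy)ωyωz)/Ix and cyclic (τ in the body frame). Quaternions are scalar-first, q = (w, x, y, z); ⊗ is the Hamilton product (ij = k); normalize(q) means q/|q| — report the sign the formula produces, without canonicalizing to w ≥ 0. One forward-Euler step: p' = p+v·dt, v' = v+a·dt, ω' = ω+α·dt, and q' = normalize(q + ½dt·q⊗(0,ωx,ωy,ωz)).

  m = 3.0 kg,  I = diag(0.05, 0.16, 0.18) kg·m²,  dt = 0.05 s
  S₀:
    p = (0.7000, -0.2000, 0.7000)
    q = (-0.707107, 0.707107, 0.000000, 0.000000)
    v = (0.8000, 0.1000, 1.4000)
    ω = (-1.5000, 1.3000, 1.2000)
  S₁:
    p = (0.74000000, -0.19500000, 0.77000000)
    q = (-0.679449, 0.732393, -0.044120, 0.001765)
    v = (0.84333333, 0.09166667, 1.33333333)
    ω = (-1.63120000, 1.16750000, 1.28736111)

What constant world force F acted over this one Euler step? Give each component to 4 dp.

velocity change Δv = (0.04333333, -0.00833333, -0.06666667)
F = m·Δv/dt = (2.6000, -0.5000, -4.0000)

F = (2.6000, -0.5000, -4.0000)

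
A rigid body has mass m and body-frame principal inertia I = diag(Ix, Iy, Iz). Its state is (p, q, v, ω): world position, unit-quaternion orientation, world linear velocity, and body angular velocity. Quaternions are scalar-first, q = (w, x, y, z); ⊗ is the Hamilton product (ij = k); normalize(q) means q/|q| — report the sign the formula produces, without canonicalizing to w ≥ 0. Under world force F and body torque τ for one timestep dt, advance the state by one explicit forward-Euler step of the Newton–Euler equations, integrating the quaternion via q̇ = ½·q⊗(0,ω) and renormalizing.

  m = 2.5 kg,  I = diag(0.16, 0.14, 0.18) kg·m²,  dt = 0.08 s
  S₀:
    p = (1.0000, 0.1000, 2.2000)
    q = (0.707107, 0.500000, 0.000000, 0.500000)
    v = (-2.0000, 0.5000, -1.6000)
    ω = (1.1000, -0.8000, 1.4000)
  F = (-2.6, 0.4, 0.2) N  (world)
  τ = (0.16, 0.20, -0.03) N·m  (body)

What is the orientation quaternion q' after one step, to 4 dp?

q' = (0.6551, 0.5455, -0.0285, 0.5220)

2q̇ = q⊗(0,ω) = (-1.2500000, 1.1778177, -0.7156856, 0.5899498)
q + ½dt·q⊗(0,ω), renormalized = (0.6551, 0.5455, -0.0285, 0.5220)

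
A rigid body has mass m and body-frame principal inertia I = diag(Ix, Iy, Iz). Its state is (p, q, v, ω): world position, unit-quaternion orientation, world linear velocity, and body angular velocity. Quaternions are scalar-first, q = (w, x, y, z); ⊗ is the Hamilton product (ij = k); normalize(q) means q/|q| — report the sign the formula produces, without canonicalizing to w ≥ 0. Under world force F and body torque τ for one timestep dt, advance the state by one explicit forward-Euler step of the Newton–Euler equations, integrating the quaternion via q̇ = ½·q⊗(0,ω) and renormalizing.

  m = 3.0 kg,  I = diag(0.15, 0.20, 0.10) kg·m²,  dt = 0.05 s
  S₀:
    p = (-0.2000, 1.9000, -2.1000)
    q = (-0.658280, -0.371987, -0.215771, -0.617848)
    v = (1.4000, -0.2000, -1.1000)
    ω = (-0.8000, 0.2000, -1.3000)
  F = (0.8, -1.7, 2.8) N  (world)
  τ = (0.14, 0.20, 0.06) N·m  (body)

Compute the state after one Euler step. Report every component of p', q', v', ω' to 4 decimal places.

a = (0.2667, -0.5667, 0.9333)
p + v·dt = (-0.1300, 1.8900, -2.1550)
v' = v + a·dt = (1.4133, -0.2283, -1.0533)
gyro term ω×Iω = (0.0260, 0.0520, -0.0080)
(τ − ω×Iω)/I = (0.7600, 0.7400, 0.6800)
ω + α·dt = (-0.7620, 0.2370, -1.2660)
Hamilton product q⊗(0,ω) = (-1.0576378, 0.9306959, -0.1209607, 0.6087498)
q + ½dt·q⊗(0,ω), renormalized = (-0.6842, -0.3485, -0.2186, -0.6022)

p' = (-0.1300, 1.8900, -2.1550)
q' = (-0.6842, -0.3485, -0.2186, -0.6022)
v' = (1.4133, -0.2283, -1.0533)
ω' = (-0.7620, 0.2370, -1.2660)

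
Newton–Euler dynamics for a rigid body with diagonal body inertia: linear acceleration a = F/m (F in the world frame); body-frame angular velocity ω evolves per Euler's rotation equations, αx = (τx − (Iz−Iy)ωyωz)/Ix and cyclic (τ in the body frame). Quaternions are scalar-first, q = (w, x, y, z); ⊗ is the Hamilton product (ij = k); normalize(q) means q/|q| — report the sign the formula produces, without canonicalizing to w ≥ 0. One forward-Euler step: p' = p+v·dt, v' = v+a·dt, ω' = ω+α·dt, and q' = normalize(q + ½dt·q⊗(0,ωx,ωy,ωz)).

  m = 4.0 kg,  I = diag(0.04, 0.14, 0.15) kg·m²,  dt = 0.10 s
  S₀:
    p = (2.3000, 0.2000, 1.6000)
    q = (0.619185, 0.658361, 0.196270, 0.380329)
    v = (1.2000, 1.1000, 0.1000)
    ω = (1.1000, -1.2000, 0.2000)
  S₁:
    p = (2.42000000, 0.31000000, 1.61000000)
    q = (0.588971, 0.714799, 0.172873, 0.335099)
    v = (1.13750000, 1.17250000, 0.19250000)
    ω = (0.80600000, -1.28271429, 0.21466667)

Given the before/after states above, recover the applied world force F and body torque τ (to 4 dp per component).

F = (-2.5000, 2.9000, 3.7000)
τ = (-0.1200, -0.1400, -0.1100)

rate change Δω = (-0.29400000, -0.08271429, 0.01466667)
gyro term ω₀×Iω₀ = (-0.0024, -0.0242, -0.1320)
applied torque τ = (-0.1200, -0.1400, -0.1100)
Δv = v₁−v₀ = (-0.06250000, 0.07250000, 0.09250000)
m·(v₁−v₀)/dt = (-2.5000, 2.9000, 3.7000)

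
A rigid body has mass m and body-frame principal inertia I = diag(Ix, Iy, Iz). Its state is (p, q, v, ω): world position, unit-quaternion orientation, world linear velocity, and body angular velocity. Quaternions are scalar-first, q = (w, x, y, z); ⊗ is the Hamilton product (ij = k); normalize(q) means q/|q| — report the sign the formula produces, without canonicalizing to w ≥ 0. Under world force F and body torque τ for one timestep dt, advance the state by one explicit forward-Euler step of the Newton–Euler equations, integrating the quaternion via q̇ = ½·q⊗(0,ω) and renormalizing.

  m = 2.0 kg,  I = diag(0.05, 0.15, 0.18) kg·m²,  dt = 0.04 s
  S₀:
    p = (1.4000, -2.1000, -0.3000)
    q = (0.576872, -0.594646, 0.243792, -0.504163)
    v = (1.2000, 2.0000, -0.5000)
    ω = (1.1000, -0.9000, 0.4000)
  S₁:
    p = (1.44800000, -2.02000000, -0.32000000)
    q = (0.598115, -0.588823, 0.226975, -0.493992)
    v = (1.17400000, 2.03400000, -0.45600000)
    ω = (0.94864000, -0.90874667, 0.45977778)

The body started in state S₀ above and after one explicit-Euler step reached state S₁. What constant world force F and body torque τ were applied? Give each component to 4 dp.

v₁ − v₀ = (-0.02600000, 0.03400000, 0.04400000)
applied force F = (-1.3000, 1.7000, 2.2000)
Δω = ω₁−ω₀ = (-0.15136000, -0.00874667, 0.05977778)
precession coupling = (-0.0108, -0.0572, -0.0990)
τ = I·(Δω/dt) + ω₀×(Iω₀) = (-0.2000, -0.0900, 0.1700)

F = (-1.3000, 1.7000, 2.2000)
τ = (-0.2000, -0.0900, 0.1700)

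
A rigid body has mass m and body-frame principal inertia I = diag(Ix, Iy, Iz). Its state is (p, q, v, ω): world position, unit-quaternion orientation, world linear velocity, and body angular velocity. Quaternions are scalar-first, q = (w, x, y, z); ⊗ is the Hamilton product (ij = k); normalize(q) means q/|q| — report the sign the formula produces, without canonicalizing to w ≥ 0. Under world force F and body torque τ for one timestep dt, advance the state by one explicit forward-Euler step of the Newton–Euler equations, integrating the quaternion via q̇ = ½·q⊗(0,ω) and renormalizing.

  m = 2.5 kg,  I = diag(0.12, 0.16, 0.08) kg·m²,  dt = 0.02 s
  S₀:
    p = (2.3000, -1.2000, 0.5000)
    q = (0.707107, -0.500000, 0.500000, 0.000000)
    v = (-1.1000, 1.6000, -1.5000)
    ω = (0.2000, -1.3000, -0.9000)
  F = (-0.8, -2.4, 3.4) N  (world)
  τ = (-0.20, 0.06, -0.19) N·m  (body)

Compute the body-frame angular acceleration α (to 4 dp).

ω×(Iω) gyroscopic = (-0.0936, -0.0072, -0.0104)
angular accel α = (-0.8867, 0.4200, -2.2450)

α = (-0.8867, 0.4200, -2.2450)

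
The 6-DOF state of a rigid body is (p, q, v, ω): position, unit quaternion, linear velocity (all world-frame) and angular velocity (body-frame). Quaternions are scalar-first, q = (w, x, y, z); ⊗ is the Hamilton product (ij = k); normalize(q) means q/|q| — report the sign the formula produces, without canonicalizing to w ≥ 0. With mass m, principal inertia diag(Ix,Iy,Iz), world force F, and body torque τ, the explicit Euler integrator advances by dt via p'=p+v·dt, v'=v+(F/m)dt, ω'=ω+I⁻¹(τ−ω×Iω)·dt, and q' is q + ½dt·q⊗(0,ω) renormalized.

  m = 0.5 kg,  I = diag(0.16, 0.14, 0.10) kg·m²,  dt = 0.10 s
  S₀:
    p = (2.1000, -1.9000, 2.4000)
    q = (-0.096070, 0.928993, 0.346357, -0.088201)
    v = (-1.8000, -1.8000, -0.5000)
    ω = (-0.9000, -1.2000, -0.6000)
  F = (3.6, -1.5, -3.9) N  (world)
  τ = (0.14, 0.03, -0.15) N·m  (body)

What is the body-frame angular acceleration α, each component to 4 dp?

α = (1.0550, -0.0171, -1.2840)

precession coupling ω×(Iω) = (-0.0288, 0.0324, -0.0216)
angular accel α = (1.0550, -0.0171, -1.2840)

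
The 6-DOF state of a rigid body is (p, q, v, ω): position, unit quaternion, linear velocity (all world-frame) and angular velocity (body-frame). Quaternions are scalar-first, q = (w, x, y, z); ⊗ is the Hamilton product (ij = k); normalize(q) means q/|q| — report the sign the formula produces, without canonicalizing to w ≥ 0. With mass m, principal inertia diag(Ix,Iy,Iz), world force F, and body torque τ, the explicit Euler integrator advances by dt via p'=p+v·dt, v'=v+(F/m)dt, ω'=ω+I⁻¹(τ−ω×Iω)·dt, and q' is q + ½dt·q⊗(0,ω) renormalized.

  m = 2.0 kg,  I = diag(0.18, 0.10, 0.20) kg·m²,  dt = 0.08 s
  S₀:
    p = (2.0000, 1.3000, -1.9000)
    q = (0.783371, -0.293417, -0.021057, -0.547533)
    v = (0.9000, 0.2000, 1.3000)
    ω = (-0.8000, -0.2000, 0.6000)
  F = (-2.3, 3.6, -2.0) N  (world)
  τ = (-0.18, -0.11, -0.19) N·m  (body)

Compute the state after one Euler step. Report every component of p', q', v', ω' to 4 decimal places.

linear accel F/m = (-1.1500, 1.8000, -1.0000)
p + v·dt = (2.0720, 1.3160, -1.7960)
new velocity v' = (0.8080, 0.3440, 1.2200)
precession coupling ω×(Iω) = (-0.0120, 0.0096, -0.0128)
angular accel α = (-0.9333, -1.1960, -0.8860)
ω + α·dt = (-0.8747, -0.2957, 0.5291)
2q̇ = q⊗(0,ω) = (0.0895748, -0.7488376, 0.4574024, 0.5118604)
updated quaternion q' = (0.7863, -0.3231, -0.0028, -0.5266)

p' = (2.0720, 1.3160, -1.7960)
q' = (0.7863, -0.3231, -0.0028, -0.5266)
v' = (0.8080, 0.3440, 1.2200)
ω' = (-0.8747, -0.2957, 0.5291)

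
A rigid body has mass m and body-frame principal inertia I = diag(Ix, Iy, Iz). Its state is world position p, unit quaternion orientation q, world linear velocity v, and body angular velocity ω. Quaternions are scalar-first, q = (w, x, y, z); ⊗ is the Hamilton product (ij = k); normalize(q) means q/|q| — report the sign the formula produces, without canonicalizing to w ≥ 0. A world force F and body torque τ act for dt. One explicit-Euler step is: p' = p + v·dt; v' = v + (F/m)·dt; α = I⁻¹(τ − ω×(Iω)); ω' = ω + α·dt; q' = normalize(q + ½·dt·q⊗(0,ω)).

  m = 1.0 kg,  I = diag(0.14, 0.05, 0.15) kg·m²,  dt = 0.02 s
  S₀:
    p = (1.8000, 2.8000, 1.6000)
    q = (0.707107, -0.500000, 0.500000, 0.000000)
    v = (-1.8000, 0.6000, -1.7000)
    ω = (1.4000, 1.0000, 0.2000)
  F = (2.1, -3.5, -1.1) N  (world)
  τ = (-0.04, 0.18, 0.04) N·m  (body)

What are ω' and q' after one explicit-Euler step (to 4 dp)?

ω' = (1.3914, 1.0731, 0.2221)
q' = (0.7090, -0.4890, 0.5080, -0.0106)

precession coupling ω×(Iω) = (0.0200, -0.0028, -0.1260)
angular accel α = (-0.4286, 3.6560, 1.1067)
ω + α·dt = (1.3914, 1.0731, 0.2221)
2q̇ = q⊗(0,ω) = (0.2000000, 1.0899498, 0.8071070, -1.0585786)
updated quaternion q' = (0.7090, -0.4890, 0.5080, -0.0106)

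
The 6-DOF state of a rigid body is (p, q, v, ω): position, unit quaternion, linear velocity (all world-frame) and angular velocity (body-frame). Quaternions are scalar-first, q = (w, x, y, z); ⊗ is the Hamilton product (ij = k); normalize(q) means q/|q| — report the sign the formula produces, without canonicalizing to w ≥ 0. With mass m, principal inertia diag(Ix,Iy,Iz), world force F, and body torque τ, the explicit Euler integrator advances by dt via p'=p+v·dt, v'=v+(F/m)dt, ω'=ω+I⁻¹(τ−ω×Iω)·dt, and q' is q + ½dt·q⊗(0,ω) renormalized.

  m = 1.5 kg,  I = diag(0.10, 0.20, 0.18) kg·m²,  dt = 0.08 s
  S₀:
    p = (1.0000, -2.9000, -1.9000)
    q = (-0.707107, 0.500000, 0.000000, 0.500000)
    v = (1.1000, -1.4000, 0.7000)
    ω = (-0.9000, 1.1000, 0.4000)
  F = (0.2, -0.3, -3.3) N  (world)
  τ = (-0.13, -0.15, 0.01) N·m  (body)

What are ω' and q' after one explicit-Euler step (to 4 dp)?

precession coupling ω×(Iω) = (-0.0088, 0.0288, -0.0990)
α = I⁻¹(τ − ω×Iω) = (-1.2120, -0.8940, 0.6056)
new body rate ω' = (-0.9970, 1.0285, 0.4484)
Hamilton product q⊗(0,ω) = (0.2500000, 0.0863963, -1.4278177, 0.2671572)
updated quaternion q' = (-0.6959, 0.5026, -0.0570, 0.5098)

ω' = (-0.9970, 1.0285, 0.4484)
q' = (-0.6959, 0.5026, -0.0570, 0.5098)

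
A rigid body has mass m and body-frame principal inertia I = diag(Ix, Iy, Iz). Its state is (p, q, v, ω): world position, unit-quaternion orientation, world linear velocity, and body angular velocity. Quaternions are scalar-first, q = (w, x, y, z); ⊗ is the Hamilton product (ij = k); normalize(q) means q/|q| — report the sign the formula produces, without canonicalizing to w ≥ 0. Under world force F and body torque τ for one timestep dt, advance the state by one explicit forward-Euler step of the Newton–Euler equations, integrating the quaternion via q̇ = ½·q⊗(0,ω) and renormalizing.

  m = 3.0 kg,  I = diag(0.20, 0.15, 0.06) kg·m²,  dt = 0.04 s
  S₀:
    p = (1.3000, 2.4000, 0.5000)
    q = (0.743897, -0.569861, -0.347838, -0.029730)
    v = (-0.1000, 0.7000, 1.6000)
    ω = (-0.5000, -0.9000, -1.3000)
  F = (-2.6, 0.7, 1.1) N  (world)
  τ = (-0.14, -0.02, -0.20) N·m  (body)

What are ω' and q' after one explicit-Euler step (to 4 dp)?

ω' = (-0.5069, -0.9296, -1.4183)
q' = (0.7308, -0.5685, -0.3755, -0.0423)

ω×(Iω) gyroscopic = (-0.1053, 0.0910, -0.0225)
α = I⁻¹(τ − ω×Iω) = (-0.1735, -0.7400, -2.9583)
new body rate ω' = (-0.5069, -0.9296, -1.4183)
q⊗(0,ω) = (-0.6366337, 0.0534839, -1.3954616, -0.6281102)
q' = normalize(q + ½dt·q⊗(0,ω)) = (0.7308, -0.5685, -0.3755, -0.0423)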